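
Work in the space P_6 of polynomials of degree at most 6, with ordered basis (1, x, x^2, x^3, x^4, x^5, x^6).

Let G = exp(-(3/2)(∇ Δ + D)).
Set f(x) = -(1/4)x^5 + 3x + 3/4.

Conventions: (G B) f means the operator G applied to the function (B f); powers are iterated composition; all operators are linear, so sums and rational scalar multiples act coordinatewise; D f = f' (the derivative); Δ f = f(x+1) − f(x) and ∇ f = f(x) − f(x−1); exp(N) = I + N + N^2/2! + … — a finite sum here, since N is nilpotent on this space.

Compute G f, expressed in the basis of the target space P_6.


order-1 term: (15/8)x^4 + (15/2)x^3 + (15/4)x - 9/2
order-2 term: -(45/8)x^3 - (135/4)x^2 - (135/4)x - 45/8
order-3 term: (135/16)x^2 + (405/8)x + 405/8
order-4 term: -(405/64)x - 405/16
order-5 term: 243/128
the series for exp(-(3/2)(∇ Δ + D)) f terminates at order 5
exp(-(3/2)(∇ Δ + D)) f = -(1/4)x^5 + (15/8)x^4 + (15/8)x^3 - (405/16)x^2 + (1107/64)x + 2283/128

g(x) = -(1/4)x^5 + (15/8)x^4 + (15/8)x^3 - (405/16)x^2 + (1107/64)x + 2283/128


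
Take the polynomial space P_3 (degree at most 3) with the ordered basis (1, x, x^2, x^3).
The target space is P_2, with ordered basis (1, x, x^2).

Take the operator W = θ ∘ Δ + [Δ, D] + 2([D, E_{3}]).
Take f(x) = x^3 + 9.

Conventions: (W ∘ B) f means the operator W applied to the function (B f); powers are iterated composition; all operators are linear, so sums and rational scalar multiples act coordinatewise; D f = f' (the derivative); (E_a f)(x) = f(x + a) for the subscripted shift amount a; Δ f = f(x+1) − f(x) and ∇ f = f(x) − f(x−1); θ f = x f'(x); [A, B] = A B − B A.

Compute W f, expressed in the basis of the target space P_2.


Δ f = 3x^2 + 3x + 1
θ Δ f = 6x^2 + 3x
D f = 3x^2
Δ D f = 6x + 3
Δ f = 3x^2 + 3x + 1
D Δ f = 6x + 3
[Δ, D] f = 0
E_{3} f = x^3 + 9x^2 + 27x + 36
D E_{3} f = 3x^2 + 18x + 27
D f = 3x^2
E_{3} D f = 3x^2 + 18x + 27
[D, E_{3}] f = 0
(2([D, E_{3}])) f = 0
(θ ∘ Δ + [Δ, D] + 2([D, E_{3}])) f = 6x^2 + 3x

g(x) = 6x^2 + 3x


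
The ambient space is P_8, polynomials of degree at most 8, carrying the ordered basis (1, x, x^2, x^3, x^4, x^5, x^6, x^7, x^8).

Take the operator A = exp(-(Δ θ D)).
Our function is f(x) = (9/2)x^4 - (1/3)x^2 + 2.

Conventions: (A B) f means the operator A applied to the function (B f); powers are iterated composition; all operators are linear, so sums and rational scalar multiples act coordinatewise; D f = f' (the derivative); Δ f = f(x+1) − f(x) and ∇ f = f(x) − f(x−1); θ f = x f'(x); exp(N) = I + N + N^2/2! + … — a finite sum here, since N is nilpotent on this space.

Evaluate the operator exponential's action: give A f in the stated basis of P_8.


the image equals g(x) = (9/2)x^4 - (487/3)x^2 - 162x + 332/3

order-1 term: -162x^2 - 162x - 160/3
order-2 term: 162
the series for exp(-(Δ θ D)) f terminates at order 2
exp(-(Δ θ D)) f = (9/2)x^4 - (487/3)x^2 - 162x + 332/3


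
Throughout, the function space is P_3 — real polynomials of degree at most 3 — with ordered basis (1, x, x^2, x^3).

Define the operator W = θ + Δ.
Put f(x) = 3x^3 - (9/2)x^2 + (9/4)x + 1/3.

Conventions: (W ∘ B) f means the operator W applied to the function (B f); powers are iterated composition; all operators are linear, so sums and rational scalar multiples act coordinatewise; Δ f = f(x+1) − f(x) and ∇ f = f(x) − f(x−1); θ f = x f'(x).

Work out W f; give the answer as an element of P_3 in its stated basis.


the image equals g(x) = 9x^3 + (9/4)x + 3/4

θ f = 9x^3 - 9x^2 + (9/4)x
Δ f = 9x^2 + 3/4
(θ + Δ) f = 9x^3 + (9/4)x + 3/4


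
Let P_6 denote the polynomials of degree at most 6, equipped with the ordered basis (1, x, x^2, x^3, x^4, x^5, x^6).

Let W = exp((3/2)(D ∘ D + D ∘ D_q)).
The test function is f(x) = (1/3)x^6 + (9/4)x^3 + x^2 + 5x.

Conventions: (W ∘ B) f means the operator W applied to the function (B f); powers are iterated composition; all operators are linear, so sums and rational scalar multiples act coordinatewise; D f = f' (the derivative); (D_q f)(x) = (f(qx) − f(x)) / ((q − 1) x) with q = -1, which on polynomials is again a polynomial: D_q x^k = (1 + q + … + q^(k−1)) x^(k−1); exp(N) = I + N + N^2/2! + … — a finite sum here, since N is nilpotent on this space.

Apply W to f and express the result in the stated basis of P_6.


g(x) = (1/3)x^6 + 15x^4 + (9/4)x^3 + 136x^2 + 32x + 138

order-1 term: 15x^4 + 27x + 3
order-2 term: 135x^2
order-3 term: 135
the series for exp((3/2)(D ∘ D + D ∘ D_q)) f terminates at order 3
exp((3/2)(D ∘ D + D ∘ D_q)) f = (1/3)x^6 + 15x^4 + (9/4)x^3 + 136x^2 + 32x + 138


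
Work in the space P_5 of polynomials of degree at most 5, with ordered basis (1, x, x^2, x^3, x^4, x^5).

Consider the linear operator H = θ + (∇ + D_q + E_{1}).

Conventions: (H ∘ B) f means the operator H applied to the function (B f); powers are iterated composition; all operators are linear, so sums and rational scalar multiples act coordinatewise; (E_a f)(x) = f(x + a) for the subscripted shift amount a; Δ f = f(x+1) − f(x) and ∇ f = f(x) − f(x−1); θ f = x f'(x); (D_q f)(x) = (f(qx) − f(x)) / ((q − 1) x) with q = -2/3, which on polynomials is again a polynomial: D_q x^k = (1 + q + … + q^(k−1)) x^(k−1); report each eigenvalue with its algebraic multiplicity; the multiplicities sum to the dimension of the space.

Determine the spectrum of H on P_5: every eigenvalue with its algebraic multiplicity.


image of 1: 1
image of x: 2x + 3
image of x^2: 3x^2 + (13/3)x
image of x^3: 4x^3 + (61/9)x^2 + 2
image of x^4: 5x^4 + (229/27)x^3 + 8x
image of x^5: 6x^5 + (865/81)x^4 + 20x^2 + 2
the matrix is upper triangular; its diagonal is (1, 2, 3, 4, 5, 6)
for a triangular matrix the eigenvalues are the diagonal entries, with algebraic multiplicity their repetition count

λ = 1 (multiplicity 1), λ = 2 (multiplicity 1), λ = 3 (multiplicity 1), λ = 4 (multiplicity 1), λ = 5 (multiplicity 1), λ = 6 (multiplicity 1)


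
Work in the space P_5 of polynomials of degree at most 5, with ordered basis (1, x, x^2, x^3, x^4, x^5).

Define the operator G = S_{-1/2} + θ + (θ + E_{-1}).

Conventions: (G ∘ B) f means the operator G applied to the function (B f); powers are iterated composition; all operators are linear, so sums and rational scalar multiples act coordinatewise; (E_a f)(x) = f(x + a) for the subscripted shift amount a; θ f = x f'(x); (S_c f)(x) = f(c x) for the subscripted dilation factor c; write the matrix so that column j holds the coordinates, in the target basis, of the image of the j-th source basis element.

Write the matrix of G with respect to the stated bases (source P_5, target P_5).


the matrix is [[2, -1, 1, -1, 1, -1]; [0, 5/2, -2, 3, -4, 5]; [0, 0, 21/4, -3, 6, -10]; [0, 0, 0, 55/8, -4, 10]; [0, 0, 0, 0, 145/16, -5]; [0, 0, 0, 0, 0, 351/32]] (rows listed top to bottom)

image of 1: 2
image of x: (5/2)x - 1
image of x^2: (21/4)x^2 - 2x + 1
image of x^3: (55/8)x^3 - 3x^2 + 3x - 1
image of x^4: (145/16)x^4 - 4x^3 + 6x^2 - 4x + 1
image of x^5: (351/32)x^5 - 5x^4 + 10x^3 - 10x^2 + 5x - 1
each image's coordinates form column j of the matrix


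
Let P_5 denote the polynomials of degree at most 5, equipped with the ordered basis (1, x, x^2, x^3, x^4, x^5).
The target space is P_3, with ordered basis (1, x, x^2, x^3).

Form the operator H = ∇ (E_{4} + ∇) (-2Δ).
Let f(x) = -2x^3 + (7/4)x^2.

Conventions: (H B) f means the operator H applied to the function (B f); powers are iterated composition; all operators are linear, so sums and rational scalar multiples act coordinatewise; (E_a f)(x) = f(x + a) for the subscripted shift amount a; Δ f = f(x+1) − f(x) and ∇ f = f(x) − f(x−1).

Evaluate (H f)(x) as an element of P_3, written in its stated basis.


Δ f = -6x^2 - (5/2)x - 1/4
(-2Δ) f = 12x^2 + 5x + 1/2
E_{4} (-2Δ) f = 12x^2 + 101x + 425/2
∇ (-2Δ) f = 24x - 7
(E_{4} + ∇) (-2Δ) f = 12x^2 + 125x + 411/2
∇ (E_{4} + ∇) (-2Δ) f = 24x + 113

the result is g(x) = 24x + 113


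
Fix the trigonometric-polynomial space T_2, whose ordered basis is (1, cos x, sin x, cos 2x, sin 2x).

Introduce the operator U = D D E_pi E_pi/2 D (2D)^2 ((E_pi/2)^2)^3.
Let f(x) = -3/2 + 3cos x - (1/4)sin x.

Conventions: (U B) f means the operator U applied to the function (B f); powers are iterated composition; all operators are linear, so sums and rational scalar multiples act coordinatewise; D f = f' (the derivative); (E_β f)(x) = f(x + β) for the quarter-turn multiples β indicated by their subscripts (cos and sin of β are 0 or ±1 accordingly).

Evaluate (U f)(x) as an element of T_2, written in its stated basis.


E_pi/2 f = -3/2 - (1/4)cos x - 3sin x
E_pi/2 E_pi/2 f = -3/2 - 3cos x + (1/4)sin x
E_pi/2 (E_pi/2)^2 f = -3/2 + (1/4)cos x + 3sin x
E_pi/2 E_pi/2 (E_pi/2)^2 f = -3/2 + 3cos x - (1/4)sin x
E_pi/2 (E_pi/2)^2 (E_pi/2)^2 f = -3/2 - (1/4)cos x - 3sin x
E_pi/2 E_pi/2 (E_pi/2)^2 (E_pi/2)^2 f = -3/2 - 3cos x + (1/4)sin x
D ((E_pi/2)^2)^3 f = (1/4)cos x + 3sin x
(2D) ((E_pi/2)^2)^3 f = (1/2)cos x + 6sin x
D (2D) ((E_pi/2)^2)^3 f = 6cos x - (1/2)sin x
(2D) (2D) ((E_pi/2)^2)^3 f = 12cos x - sin x
D ((2D)^2 ((E_pi/2)^2)^3) f = -cos x - 12sin x
E_pi/2 D ((2D)^2 ((E_pi/2)^2)^3) f = -12cos x + sin x
E_pi (E_pi/2 D) ((2D)^2 ((E_pi/2)^2)^3) f = 12cos x - sin x
D E_pi (E_pi/2 D) ((2D)^2 ((E_pi/2)^2)^3) f = -cos x - 12sin x
D (D E_pi E_pi/2 D) ((2D)^2 ((E_pi/2)^2)^3) f = -12cos x + sin x

the image equals g(x) = -12cos x + sin x


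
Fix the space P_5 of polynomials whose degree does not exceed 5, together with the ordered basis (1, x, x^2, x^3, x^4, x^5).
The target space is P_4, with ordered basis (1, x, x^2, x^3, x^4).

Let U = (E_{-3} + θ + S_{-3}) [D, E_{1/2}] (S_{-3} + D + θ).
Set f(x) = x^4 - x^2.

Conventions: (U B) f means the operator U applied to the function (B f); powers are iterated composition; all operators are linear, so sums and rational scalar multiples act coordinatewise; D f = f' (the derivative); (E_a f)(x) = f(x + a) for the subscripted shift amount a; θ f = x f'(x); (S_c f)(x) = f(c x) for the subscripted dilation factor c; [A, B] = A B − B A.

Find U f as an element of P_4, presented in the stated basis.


S_{-3} f = 81x^4 - 9x^2
D f = 4x^3 - 2x
θ f = 4x^4 - 2x^2
(S_{-3} + D + θ) f = 85x^4 + 4x^3 - 11x^2 - 2x
E_{1/2} (S_{-3} + D + θ) f = 85x^4 + 174x^3 + (245/2)x^2 + (65/2)x + 33/16
D E_{1/2} (S_{-3} + D + θ) f = 340x^3 + 522x^2 + 245x + 65/2
D (S_{-3} + D + θ) f = 340x^3 + 12x^2 - 22x - 2
E_{1/2} D (S_{-3} + D + θ) f = 340x^3 + 522x^2 + 245x + 65/2
[D, E_{1/2}] (S_{-3} + D + θ) f = 0
E_{-3} [D, E_{1/2}] (S_{-3} + D + θ) f = 0
θ [D, E_{1/2}] (S_{-3} + D + θ) f = 0
S_{-3} [D, E_{1/2}] (S_{-3} + D + θ) f = 0
(E_{-3} + θ + S_{-3}) [D, E_{1/2}] (S_{-3} + D + θ) f = 0

the image equals g(x) = 0


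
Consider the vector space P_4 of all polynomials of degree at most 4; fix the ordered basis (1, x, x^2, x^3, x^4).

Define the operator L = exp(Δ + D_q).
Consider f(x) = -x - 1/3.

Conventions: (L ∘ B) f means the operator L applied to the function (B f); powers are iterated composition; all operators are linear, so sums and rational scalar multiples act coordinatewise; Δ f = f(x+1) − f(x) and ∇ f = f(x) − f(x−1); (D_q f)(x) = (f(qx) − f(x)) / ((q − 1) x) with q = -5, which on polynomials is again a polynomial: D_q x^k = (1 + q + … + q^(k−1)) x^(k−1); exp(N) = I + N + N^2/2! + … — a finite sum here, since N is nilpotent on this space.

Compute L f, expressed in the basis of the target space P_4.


order-1 term: -2
the series for exp(Δ + D_q) f terminates at order 1
exp(Δ + D_q) f = -x - 7/3

the result is g(x) = -x - 7/3


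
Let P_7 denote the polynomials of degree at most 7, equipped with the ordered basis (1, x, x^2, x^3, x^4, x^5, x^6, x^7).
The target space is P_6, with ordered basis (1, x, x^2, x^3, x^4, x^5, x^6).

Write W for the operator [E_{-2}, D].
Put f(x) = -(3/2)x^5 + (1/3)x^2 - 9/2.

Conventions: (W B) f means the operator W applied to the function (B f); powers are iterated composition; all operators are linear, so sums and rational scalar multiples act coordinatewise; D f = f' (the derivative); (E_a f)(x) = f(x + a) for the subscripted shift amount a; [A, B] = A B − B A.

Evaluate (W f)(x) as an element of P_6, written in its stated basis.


the result is g(x) = 0

D f = -(15/2)x^4 + (2/3)x
E_{-2} D f = -(15/2)x^4 + 60x^3 - 180x^2 + (722/3)x - 364/3
E_{-2} f = -(3/2)x^5 + 15x^4 - 60x^3 + (361/3)x^2 - (364/3)x + 269/6
D E_{-2} f = -(15/2)x^4 + 60x^3 - 180x^2 + (722/3)x - 364/3
[E_{-2}, D] f = 0


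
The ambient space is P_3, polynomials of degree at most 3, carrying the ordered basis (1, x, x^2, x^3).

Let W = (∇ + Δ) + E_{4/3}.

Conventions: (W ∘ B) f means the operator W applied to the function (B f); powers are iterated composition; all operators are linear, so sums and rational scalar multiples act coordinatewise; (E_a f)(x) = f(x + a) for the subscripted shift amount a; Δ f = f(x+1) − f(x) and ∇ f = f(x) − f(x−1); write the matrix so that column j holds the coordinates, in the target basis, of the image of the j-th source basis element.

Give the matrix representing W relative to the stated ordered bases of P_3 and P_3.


the matrix is [[1, 10/3, 16/9, 118/27]; [0, 1, 20/3, 16/3]; [0, 0, 1, 10]; [0, 0, 0, 1]] (rows listed top to bottom)

image of 1: 1
image of x: x + 10/3
image of x^2: x^2 + (20/3)x + 16/9
image of x^3: x^3 + 10x^2 + (16/3)x + 118/27
each image's coordinates form column j of the matrix


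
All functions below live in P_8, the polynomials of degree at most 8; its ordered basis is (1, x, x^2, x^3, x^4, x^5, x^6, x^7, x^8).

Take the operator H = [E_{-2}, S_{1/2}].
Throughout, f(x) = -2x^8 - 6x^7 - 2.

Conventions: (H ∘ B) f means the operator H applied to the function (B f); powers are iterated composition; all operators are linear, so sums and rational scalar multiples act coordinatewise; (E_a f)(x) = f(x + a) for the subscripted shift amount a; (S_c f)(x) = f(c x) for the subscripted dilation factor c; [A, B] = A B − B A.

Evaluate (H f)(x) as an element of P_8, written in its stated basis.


g(x) = -(1/8)x^7 + (63/32)x^6 - (203/16)x^5 + (315/8)x^4 - (161/4)x^3 - (189/2)x^2 + 307x - 252

S_{1/2} f = -(1/128)x^8 - (3/64)x^7 - 2
E_{-2} S_{1/2} f = -(1/128)x^8 + (5/64)x^7 - (7/32)x^6 - (7/16)x^5 + (35/8)x^4 - (49/4)x^3 + (35/2)x^2 - 13x + 2
E_{-2} f = -2x^8 + 26x^7 - 140x^6 + 392x^5 - 560x^4 + 224x^3 + 448x^2 - 640x + 254
S_{1/2} E_{-2} f = -(1/128)x^8 + (13/64)x^7 - (35/16)x^6 + (49/4)x^5 - 35x^4 + 28x^3 + 112x^2 - 320x + 254
[E_{-2}, S_{1/2}] f = -(1/8)x^7 + (63/32)x^6 - (203/16)x^5 + (315/8)x^4 - (161/4)x^3 - (189/2)x^2 + 307x - 252


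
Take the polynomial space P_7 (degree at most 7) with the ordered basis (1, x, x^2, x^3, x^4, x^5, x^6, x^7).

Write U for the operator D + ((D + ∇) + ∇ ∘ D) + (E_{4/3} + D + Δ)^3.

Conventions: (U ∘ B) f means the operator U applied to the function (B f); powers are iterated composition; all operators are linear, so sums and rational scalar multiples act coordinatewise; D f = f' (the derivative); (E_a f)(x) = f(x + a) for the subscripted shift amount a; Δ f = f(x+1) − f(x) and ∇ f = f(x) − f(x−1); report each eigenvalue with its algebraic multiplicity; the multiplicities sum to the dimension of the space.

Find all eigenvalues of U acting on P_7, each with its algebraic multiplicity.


image of 1: 1
image of x: x + 13
image of x^2: x^2 + 26x + 76
image of x^3: x^3 + 39x^2 + 228x + 397
image of x^4: x^4 + 52x^3 + 456x^2 + 1588x + 13816/9
image of x^5: x^5 + 65x^4 + 760x^3 + 3970x^2 + (69080/9)x + 149881/27
image of x^6: x^6 + 78x^5 + 1140x^4 + 7940x^3 + (69080/3)x^2 + (299762/9)x + 531800/27
image of x^7: x^7 + 91x^6 + 1596x^5 + 13895x^4 + (483560/9)x^3 + (1049167/9)x^2 + (3722600/27)x + 16905929/243
the matrix is upper triangular; its diagonal is (1, 1, 1, 1, 1, 1, 1, 1)
for a triangular matrix the eigenvalues are the diagonal entries, with algebraic multiplicity their repetition count

λ = 1 (multiplicity 8)


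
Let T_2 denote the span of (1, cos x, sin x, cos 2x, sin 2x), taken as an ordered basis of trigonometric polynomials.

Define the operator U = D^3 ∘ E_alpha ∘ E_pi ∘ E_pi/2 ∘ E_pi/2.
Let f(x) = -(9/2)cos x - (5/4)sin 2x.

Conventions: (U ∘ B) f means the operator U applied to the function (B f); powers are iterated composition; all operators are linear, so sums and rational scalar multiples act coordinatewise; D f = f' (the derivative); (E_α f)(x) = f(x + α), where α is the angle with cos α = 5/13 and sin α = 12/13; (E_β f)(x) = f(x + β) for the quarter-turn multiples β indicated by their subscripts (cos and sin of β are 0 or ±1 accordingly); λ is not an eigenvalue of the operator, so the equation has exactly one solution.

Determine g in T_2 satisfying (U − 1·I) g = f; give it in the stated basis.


write g with unknown coordinates in the stated basis and equate coefficients in (U − 1·I) g = f
solving from the highest basis element down gives g = (9/4)cos x + (45/4)sin x + (34/259)cos 2x - (113/1036)sin 2x
check: U g = -(9/4)cos x + (45/4)sin x + (34/259)cos 2x - (352/259)sin 2x
so U g − 1·g = -(9/2)cos x - (5/4)sin 2x = f ✓

the image equals g(x) = (9/4)cos x + (45/4)sin x + (34/259)cos 2x - (113/1036)sin 2x


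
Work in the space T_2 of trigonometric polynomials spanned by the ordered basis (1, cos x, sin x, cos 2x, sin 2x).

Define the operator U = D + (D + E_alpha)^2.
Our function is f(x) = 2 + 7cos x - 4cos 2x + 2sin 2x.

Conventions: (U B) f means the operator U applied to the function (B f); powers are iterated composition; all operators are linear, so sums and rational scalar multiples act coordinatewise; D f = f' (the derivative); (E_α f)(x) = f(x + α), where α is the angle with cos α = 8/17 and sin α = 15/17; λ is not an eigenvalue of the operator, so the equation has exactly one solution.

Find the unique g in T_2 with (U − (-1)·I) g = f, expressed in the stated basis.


write g with unknown coordinates in the stated basis and equate coefficients in (U − (-1)·I) g = f
solving from the highest basis element down gives g = 1 - (4697/3778)cos x + (5607/3778)sin x + (607859/965410)cos 2x - (183487/965410)sin 2x
check: U g = 1 + (31143/3778)cos x - (5607/3778)sin x - (4469499/965410)cos 2x + (2114307/965410)sin 2x
so U g − (-1)·g = 2 + 7cos x - 4cos 2x + 2sin 2x = f ✓

g(x) = 1 - (4697/3778)cos x + (5607/3778)sin x + (607859/965410)cos 2x - (183487/965410)sin 2x


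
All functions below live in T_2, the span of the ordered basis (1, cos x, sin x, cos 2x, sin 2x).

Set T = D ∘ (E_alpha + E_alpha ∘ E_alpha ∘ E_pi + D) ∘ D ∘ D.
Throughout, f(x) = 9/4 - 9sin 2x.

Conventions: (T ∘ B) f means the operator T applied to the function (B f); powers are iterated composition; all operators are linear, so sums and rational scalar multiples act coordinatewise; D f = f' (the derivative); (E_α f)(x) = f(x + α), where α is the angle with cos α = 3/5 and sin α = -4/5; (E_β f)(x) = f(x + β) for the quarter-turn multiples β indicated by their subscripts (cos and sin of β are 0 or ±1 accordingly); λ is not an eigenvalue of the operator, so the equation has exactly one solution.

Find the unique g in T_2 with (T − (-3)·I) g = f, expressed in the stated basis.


the result is g(x) = 3/4 + (3888/15613)cos 2x - (6759/15613)sin 2x

write g with unknown coordinates in the stated basis and equate coefficients in (T − (-3)·I) g = f
solving from the highest basis element down gives g = 3/4 + (3888/15613)cos 2x - (6759/15613)sin 2x
check: T g = -(11664/15613)cos 2x - (120240/15613)sin 2x
so T g − (-3)·g = 9/4 - 9sin 2x = f ✓


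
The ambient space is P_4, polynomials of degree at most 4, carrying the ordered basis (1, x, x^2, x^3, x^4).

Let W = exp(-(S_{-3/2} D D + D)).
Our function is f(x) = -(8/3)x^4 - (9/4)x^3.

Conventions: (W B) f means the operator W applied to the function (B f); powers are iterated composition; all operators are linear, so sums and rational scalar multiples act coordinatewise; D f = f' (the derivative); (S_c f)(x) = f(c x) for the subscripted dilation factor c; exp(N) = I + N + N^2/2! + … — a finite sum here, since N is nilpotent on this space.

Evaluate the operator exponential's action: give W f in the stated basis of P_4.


the image equals g(x) = -(8/3)x^4 + (101/12)x^3 + (251/4)x^2 - (121/3)x - 403/8

order-1 term: (32/3)x^3 + (315/4)x^2 - (81/4)x
order-2 term: -16x^2 - (123/4)x - 549/8
order-3 term: (32/3)x + 251/12
order-4 term: -8/3
the series for exp(-(S_{-3/2} D D + D)) f terminates at order 4
exp(-(S_{-3/2} D D + D)) f = -(8/3)x^4 + (101/12)x^3 + (251/4)x^2 - (121/3)x - 403/8


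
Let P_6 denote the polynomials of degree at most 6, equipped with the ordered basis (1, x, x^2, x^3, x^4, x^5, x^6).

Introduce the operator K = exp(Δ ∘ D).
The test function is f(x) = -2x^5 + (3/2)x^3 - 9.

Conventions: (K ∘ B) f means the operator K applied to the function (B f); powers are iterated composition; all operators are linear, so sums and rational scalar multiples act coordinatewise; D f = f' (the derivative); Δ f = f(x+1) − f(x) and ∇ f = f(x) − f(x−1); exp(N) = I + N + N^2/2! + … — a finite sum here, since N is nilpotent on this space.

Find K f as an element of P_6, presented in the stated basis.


the result is g(x) = -2x^5 - (77/2)x^3 - 60x^2 - 151x - 269/2

order-1 term: -40x^3 - 60x^2 - 31x - 11/2
order-2 term: -120x - 120
the series for exp(Δ ∘ D) f terminates at order 2
exp(Δ ∘ D) f = -2x^5 - (77/2)x^3 - 60x^2 - 151x - 269/2


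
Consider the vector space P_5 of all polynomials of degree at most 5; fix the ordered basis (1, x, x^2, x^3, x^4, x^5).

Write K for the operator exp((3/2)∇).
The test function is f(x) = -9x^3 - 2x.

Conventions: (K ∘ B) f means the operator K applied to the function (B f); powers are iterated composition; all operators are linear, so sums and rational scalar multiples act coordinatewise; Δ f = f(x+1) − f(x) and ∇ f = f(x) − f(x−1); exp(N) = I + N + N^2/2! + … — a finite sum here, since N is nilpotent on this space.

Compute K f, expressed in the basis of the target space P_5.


the result is g(x) = -9x^3 - (81/2)x^2 - (89/4)x + 111/8

order-1 term: -(81/2)x^2 + (81/2)x - 33/2
order-2 term: -(243/4)x + 243/4
order-3 term: -243/8
the series for exp((3/2)∇) f terminates at order 3
exp((3/2)∇) f = -9x^3 - (81/2)x^2 - (89/4)x + 111/8


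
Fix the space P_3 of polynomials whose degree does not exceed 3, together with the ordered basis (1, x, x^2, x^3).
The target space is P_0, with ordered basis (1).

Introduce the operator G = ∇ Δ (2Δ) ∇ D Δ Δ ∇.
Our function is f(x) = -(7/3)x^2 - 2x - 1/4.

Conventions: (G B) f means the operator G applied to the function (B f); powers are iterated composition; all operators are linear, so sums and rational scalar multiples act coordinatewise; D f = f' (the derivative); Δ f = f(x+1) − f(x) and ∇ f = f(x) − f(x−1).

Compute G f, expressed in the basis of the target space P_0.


∇ f = -(14/3)x + 1/3
Δ ∇ f = -14/3
Δ (Δ ∇) f = 0
D Δ (Δ ∇) f = 0
∇ (D Δ) (Δ ∇) f = 0
Δ ∇ (D Δ) (Δ ∇) f = 0
(2Δ) ∇ (D Δ) (Δ ∇) f = 0
Δ ((2Δ) ∇ D Δ) (Δ ∇) f = 0
∇ Δ ((2Δ) ∇ D Δ) (Δ ∇) f = 0

the image equals g(x) = 0


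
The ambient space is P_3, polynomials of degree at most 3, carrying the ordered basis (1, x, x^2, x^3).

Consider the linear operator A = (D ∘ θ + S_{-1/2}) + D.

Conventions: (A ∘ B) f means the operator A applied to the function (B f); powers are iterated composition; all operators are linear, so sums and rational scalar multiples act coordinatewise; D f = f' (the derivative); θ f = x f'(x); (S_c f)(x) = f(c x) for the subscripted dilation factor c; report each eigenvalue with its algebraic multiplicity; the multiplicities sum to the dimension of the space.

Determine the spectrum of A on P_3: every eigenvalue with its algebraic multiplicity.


image of 1: 1
image of x: -(1/2)x + 2
image of x^2: (1/4)x^2 + 6x
image of x^3: -(1/8)x^3 + 12x^2
the matrix is upper triangular; its diagonal is (1, -1/2, 1/4, -1/8)
for a triangular matrix the eigenvalues are the diagonal entries, with algebraic multiplicity their repetition count

λ = -1/2 (multiplicity 1), λ = -1/8 (multiplicity 1), λ = 1/4 (multiplicity 1), λ = 1 (multiplicity 1)


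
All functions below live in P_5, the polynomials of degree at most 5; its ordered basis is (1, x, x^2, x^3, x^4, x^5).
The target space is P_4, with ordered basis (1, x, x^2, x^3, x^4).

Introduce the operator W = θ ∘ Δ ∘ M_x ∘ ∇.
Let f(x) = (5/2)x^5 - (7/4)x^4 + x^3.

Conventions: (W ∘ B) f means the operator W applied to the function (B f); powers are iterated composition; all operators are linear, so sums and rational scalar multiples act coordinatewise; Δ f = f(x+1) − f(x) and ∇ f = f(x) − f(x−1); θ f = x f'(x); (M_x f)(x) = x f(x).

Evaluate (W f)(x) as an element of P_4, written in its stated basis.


∇ f = (25/2)x^4 - 32x^3 + (77/2)x^2 - (45/2)x + 21/4
M_x ∇ f = (25/2)x^5 - 32x^4 + (77/2)x^3 - (45/2)x^2 + (21/4)x
Δ M_x ∇ f = (125/2)x^4 - 3x^3 + (97/2)x^2 + 5x + 7/4
θ (Δ ∘ M_x ∘ ∇) f = 250x^4 - 9x^3 + 97x^2 + 5x

the image equals g(x) = 250x^4 - 9x^3 + 97x^2 + 5x


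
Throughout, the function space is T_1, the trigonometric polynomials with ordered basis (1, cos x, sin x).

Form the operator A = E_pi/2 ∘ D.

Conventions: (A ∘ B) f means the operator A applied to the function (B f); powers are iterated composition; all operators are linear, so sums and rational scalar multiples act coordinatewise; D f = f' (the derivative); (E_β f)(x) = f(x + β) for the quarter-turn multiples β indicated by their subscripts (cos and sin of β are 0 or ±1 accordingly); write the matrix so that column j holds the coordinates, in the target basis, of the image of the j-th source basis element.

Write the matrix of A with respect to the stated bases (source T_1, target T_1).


the matrix is [[0, 0, 0]; [0, -1, 0]; [0, 0, -1]] (rows listed top to bottom)

image of 1: 0
image of cos x: -cos x
image of sin x: -sin x
each image's coordinates form column j of the matrix


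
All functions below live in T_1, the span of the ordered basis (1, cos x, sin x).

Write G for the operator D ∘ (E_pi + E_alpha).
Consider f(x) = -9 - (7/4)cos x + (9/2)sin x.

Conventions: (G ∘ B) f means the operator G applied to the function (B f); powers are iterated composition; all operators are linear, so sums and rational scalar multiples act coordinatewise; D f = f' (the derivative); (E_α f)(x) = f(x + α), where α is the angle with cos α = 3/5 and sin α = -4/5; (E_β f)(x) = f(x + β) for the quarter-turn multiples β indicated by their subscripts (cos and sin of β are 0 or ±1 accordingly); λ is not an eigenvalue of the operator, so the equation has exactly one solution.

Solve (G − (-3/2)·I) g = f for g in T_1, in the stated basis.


the image equals g(x) = -6 - (89/218)cos x + (221/109)sin x

write g with unknown coordinates in the stated basis and equate coefficients in (G − (-3/2)·I) g = f
solving from the highest basis element down gives g = -6 - (89/218)cos x + (221/109)sin x
check: G g = -(124/109)cos x + (159/109)sin x
so G g − (-3/2)·g = -9 - (7/4)cos x + (9/2)sin x = f ✓


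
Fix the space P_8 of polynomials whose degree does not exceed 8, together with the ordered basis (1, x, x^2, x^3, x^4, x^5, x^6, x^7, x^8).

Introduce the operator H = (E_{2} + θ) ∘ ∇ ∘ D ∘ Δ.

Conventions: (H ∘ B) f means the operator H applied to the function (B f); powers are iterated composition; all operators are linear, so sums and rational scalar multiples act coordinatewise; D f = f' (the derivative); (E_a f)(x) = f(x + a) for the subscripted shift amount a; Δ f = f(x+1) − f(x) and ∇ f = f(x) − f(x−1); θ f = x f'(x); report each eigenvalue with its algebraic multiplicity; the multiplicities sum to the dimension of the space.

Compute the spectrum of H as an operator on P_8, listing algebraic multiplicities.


λ = 0 (multiplicity 9)

image of 1: 0
image of x: 0
image of x^2: 0
image of x^3: 6
image of x^4: 48x + 48
image of x^5: 180x^2 + 240x + 250
image of x^6: 480x^3 + 720x^2 + 1560x + 1080
image of x^7: 1050x^4 + 1680x^3 + 5670x^2 + 7560x + 4214
image of x^8: 2016x^5 + 3360x^4 + 15680x^3 + 30240x^2 + 33824x + 15456
the matrix is upper triangular; its diagonal is (0, 0, 0, 0, 0, 0, 0, 0, 0)
for a triangular matrix the eigenvalues are the diagonal entries, with algebraic multiplicity their repetition count


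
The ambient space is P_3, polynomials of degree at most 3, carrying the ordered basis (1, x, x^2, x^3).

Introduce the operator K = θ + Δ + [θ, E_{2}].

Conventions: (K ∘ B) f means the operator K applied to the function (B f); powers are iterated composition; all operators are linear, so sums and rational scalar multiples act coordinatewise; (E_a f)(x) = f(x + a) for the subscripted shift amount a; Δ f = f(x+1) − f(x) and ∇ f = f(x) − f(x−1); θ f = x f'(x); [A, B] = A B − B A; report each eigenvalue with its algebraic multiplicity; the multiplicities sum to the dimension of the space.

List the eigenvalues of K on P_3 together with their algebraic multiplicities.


λ = 0 (multiplicity 1), λ = 1 (multiplicity 1), λ = 2 (multiplicity 1), λ = 3 (multiplicity 1)

image of 1: 0
image of x: x - 1
image of x^2: 2x^2 - 2x - 7
image of x^3: 3x^3 - 3x^2 - 21x - 23
the matrix is upper triangular; its diagonal is (0, 1, 2, 3)
for a triangular matrix the eigenvalues are the diagonal entries, with algebraic multiplicity their repetition count


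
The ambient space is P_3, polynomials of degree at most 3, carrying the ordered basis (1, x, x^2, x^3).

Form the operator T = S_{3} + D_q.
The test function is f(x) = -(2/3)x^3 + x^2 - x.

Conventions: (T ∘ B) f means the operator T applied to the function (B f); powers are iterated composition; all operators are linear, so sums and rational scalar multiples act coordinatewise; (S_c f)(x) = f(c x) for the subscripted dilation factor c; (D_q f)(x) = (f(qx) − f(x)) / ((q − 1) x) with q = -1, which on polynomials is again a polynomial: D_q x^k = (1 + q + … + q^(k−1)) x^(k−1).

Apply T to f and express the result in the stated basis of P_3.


the result is g(x) = -18x^3 + (25/3)x^2 - 3x - 1

S_{3} f = -18x^3 + 9x^2 - 3x
D_q f = -(2/3)x^2 - 1
(S_{3} + D_q) f = -18x^3 + (25/3)x^2 - 3x - 1


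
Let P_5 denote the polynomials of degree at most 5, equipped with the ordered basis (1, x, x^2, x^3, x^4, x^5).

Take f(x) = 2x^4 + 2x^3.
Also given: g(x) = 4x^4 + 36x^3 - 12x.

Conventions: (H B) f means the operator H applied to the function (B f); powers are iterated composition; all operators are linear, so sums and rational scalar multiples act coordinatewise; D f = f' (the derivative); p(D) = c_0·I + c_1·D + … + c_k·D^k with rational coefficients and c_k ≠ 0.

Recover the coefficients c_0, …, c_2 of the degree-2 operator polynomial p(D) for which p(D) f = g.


c_0 = 2, c_1 = 4, c_2 = -1

D^0 f = 2x^4 + 2x^3
D^1 f = 8x^3 + 6x^2
D^2 f = 24x^2 + 12x
matching coefficients of g against c_0 f + c_1 Df + … from the top degree down determines the c_i
solution: c_0 = 2, c_1 = 4, c_2 = -1


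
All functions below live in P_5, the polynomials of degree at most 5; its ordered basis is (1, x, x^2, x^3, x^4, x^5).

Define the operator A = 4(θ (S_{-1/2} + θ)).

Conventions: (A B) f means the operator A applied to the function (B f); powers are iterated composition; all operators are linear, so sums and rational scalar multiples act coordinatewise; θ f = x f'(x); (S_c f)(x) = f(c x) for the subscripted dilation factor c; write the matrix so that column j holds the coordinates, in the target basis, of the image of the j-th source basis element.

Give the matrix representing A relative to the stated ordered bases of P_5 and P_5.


image of 1: 0
image of x: 2x
image of x^2: 18x^2
image of x^3: (69/2)x^3
image of x^4: 65x^4
image of x^5: (795/8)x^5
each image's coordinates form column j of the matrix

the matrix is [[0, 0, 0, 0, 0, 0]; [0, 2, 0, 0, 0, 0]; [0, 0, 18, 0, 0, 0]; [0, 0, 0, 69/2, 0, 0]; [0, 0, 0, 0, 65, 0]; [0, 0, 0, 0, 0, 795/8]] (rows listed top to bottom)


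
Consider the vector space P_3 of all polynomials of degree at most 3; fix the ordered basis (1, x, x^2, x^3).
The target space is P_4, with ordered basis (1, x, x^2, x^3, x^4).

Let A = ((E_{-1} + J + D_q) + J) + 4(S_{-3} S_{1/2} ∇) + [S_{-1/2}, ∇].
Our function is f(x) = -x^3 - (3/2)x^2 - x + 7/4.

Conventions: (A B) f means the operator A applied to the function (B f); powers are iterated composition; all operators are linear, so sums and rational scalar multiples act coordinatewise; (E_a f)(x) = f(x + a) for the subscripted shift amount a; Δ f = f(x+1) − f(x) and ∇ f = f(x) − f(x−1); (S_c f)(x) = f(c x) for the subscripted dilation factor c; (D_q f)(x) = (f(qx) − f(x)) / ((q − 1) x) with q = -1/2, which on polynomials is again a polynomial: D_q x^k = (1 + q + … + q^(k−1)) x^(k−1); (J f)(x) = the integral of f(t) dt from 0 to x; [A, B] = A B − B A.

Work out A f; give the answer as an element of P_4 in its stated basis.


E_{-1} f = -x^3 + (3/2)x^2 - x + 9/4
J f = -(1/4)x^4 - (1/2)x^3 - (1/2)x^2 + (7/4)x
D_q f = -(3/4)x^2 - (3/4)x - 1
(E_{-1} + J + D_q) f = -(1/4)x^4 - (3/2)x^3 + (1/4)x^2 + 5/4
J f = -(1/4)x^4 - (1/2)x^3 - (1/2)x^2 + (7/4)x
((E_{-1} + J + D_q) + J) f = -(1/2)x^4 - 2x^3 - (1/4)x^2 + (7/4)x + 5/4
∇ f = -3x^2 - 1/2
S_{1/2} ∇ f = -(3/4)x^2 - 1/2
S_{-3} S_{1/2} ∇ f = -(27/4)x^2 - 1/2
(4(S_{-3} S_{1/2} ∇)) f = -27x^2 - 2
∇ f = -3x^2 - 1/2
S_{-1/2} ∇ f = -(3/4)x^2 - 1/2
S_{-1/2} f = (1/8)x^3 - (3/8)x^2 + (1/2)x + 7/4
∇ S_{-1/2} f = (3/8)x^2 - (9/8)x + 1
[S_{-1/2}, ∇] f = -(9/8)x^2 + (9/8)x - 3/2
(((E_{-1} + J + D_q) + J) + 4(S_{-3} S_{1/2} ∇) + [S_{-1/2}, ∇]) f = -(1/2)x^4 - 2x^3 - (227/8)x^2 + (23/8)x - 9/4

the image equals g(x) = -(1/2)x^4 - 2x^3 - (227/8)x^2 + (23/8)x - 9/4


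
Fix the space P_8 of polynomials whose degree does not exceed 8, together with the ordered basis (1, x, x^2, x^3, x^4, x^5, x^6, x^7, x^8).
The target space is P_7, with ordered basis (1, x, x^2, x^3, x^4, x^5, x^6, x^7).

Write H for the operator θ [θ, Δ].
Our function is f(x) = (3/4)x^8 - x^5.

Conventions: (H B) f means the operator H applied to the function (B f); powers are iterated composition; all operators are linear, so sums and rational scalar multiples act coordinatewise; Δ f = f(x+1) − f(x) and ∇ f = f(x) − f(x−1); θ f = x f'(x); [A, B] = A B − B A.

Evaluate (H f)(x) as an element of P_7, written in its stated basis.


the image equals g(x) = -42x^7 - 252x^6 - 630x^5 - 820x^4 - 570x^3 - 192x^2 - 22x

Δ f = 6x^7 + 21x^6 + 42x^5 + (95/2)x^4 + 32x^3 + 11x^2 + x - 1/4
θ Δ f = 42x^7 + 126x^6 + 210x^5 + 190x^4 + 96x^3 + 22x^2 + x
θ f = 6x^8 - 5x^5
Δ θ f = 48x^7 + 168x^6 + 336x^5 + 395x^4 + 286x^3 + 118x^2 + 23x + 1
[θ, Δ] f = -6x^7 - 42x^6 - 126x^5 - 205x^4 - 190x^3 - 96x^2 - 22x - 1
θ [θ, Δ] f = -42x^7 - 252x^6 - 630x^5 - 820x^4 - 570x^3 - 192x^2 - 22x


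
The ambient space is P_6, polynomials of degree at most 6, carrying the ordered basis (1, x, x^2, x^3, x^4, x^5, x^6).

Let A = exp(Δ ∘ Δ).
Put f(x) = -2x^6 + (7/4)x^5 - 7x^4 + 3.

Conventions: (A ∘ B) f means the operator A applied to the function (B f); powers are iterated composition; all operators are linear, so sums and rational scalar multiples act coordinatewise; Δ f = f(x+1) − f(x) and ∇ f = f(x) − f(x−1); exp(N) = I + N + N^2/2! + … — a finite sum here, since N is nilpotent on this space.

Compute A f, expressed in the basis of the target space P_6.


g(x) = -2x^6 + (7/4)x^5 - 67x^4 - 205x^3 - 759x^2 - (3481/2)x - 3681/2

order-1 term: -60x^4 - 205x^3 - 399x^2 - (811/2)x - 339/2
order-2 term: -360x^2 - 1335x - 1434
order-3 term: -240
the series for exp(Δ ∘ Δ) f terminates at order 3
exp(Δ ∘ Δ) f = -2x^6 + (7/4)x^5 - 67x^4 - 205x^3 - 759x^2 - (3481/2)x - 3681/2


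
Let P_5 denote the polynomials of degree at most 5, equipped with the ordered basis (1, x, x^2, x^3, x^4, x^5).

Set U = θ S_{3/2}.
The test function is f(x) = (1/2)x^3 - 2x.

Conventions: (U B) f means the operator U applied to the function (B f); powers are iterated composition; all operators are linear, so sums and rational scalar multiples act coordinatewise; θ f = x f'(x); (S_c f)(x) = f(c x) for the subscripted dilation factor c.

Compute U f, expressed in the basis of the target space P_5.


S_{3/2} f = (27/16)x^3 - 3x
θ S_{3/2} f = (81/16)x^3 - 3x

the result is g(x) = (81/16)x^3 - 3x


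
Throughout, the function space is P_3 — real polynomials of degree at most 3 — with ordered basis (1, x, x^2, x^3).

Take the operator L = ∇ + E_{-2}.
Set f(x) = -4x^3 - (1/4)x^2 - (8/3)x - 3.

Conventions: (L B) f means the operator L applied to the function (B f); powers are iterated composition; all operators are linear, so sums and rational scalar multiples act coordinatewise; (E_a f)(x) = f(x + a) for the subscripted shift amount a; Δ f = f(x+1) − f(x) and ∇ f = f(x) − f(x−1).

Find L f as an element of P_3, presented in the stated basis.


∇ f = -12x^2 + (23/2)x - 77/12
E_{-2} f = -4x^3 + (95/4)x^2 - (149/3)x + 100/3
(∇ + E_{-2}) f = -4x^3 + (47/4)x^2 - (229/6)x + 323/12

the result is g(x) = -4x^3 + (47/4)x^2 - (229/6)x + 323/12


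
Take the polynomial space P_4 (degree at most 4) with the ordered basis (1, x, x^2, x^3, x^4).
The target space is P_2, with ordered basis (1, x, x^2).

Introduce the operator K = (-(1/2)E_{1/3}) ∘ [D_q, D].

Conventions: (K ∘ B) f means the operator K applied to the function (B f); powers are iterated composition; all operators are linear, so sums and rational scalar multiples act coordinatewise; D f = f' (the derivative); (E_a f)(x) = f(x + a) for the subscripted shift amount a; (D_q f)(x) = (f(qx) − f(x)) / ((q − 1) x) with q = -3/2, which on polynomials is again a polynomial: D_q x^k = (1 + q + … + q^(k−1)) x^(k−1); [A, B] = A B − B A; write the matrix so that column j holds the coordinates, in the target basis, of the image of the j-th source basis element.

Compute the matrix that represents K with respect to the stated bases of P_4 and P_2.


the matrix is [[0, 0, -5/4, 5/6, -95/144]; [0, 0, 0, 5/2, -95/24]; [0, 0, 0, 0, -95/16]] (rows listed top to bottom)

image of 1: 0
image of x: 0
image of x^2: -5/4
image of x^3: (5/2)x + 5/6
image of x^4: -(95/16)x^2 - (95/24)x - 95/144
each image's coordinates form column j of the matrix


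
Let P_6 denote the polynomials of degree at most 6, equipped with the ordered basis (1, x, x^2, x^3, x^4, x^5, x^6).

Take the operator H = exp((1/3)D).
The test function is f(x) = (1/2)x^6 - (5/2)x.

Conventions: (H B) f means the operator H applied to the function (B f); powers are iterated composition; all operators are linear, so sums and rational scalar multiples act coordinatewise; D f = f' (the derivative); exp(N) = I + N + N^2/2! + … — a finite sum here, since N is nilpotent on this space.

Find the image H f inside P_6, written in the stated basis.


order-1 term: x^5 - 5/6
order-2 term: (5/6)x^4
order-3 term: (10/27)x^3
order-4 term: (5/54)x^2
order-5 term: (1/81)x
order-6 term: 1/1458
the series for exp((1/3)D) f terminates at order 6
exp((1/3)D) f = (1/2)x^6 + x^5 + (5/6)x^4 + (10/27)x^3 + (5/54)x^2 - (403/162)x - 607/729

the image equals g(x) = (1/2)x^6 + x^5 + (5/6)x^4 + (10/27)x^3 + (5/54)x^2 - (403/162)x - 607/729


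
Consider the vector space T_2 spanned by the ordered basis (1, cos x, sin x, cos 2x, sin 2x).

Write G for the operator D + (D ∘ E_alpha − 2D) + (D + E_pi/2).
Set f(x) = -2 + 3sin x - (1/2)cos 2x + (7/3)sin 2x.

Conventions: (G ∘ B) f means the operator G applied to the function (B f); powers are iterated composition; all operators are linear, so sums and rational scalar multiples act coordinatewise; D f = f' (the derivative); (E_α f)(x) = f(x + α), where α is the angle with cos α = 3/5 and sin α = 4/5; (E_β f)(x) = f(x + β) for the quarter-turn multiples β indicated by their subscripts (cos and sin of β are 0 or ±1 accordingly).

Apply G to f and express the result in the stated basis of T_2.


D f = 3cos x + (14/3)cos 2x + sin 2x
E_alpha f = -2 + (12/5)cos x + (9/5)sin x + (119/50)cos 2x - (13/75)sin 2x
D E_alpha f = (9/5)cos x - (12/5)sin x - (26/75)cos 2x - (119/25)sin 2x
D f = 3cos x + (14/3)cos 2x + sin 2x
(-2D) f = -6cos x - (28/3)cos 2x - 2sin 2x
(D ∘ E_alpha − 2D) f = -(21/5)cos x - (12/5)sin x - (242/25)cos 2x - (169/25)sin 2x
D f = 3cos x + (14/3)cos 2x + sin 2x
E_pi/2 f = -2 + 3cos x + (1/2)cos 2x - (7/3)sin 2x
(D + E_pi/2) f = -2 + 6cos x + (31/6)cos 2x - (4/3)sin 2x
(D + (D ∘ E_alpha − 2D) + (D + E_pi/2)) f = -2 + (24/5)cos x - (12/5)sin x + (23/150)cos 2x - (532/75)sin 2x

the result is g(x) = -2 + (24/5)cos x - (12/5)sin x + (23/150)cos 2x - (532/75)sin 2x
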